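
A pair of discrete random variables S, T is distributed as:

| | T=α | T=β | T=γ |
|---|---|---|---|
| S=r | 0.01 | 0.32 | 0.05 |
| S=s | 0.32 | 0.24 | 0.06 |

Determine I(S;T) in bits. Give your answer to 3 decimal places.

0.232 bits

Marginals: p(S) = (0.3800, 0.6200), p(T) = (0.3300, 0.5600, 0.1100).
I(S;T) = H(S) + H(T) − H(S,T).
H(S) = 0.9580, H(T) = 1.3465, H(S,T) = 2.0723.
I(S;T) = 0.9580 + 1.3465 − 2.0723 = 0.232 bits.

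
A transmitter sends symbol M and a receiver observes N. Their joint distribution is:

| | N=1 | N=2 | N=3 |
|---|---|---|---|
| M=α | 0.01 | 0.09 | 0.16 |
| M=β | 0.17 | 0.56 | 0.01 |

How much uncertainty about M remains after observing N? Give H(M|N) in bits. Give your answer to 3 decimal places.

Chain rule: H(M|N) = H(M,N) − H(N).
Marginals: p(M) = (0.2600, 0.7400), p(N) = (0.1800, 0.6500, 0.1700).
H(M,N) = 1.7716 bits; H(N) = 1.2839 bits.
H(M|N) = 1.7716 − 1.2839 = 0.488 bits.

0.488 bits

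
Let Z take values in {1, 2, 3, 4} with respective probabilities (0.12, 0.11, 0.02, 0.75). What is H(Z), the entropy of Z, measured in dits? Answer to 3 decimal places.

0.344 dits

H(Z) = −Σ p·log₁₀ p.
  −(0.12)·log₁₀(0.12) = 0.1105
  −(0.11)·log₁₀(0.11) = 0.1054
  −(0.02)·log₁₀(0.02) = 0.0340
  −(0.75)·log₁₀(0.75) = 0.0937
Sum: 0.1105 + 0.1054 + 0.0340 + 0.0937 = 0.344 dits.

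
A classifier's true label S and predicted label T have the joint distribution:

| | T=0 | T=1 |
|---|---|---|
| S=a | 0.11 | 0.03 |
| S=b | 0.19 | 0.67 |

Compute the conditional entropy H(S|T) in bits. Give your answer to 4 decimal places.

Chain rule: H(S|T) = H(S,T) − H(T).
Marginals: p(S) = (0.1400, 0.8600), p(T) = (0.3000, 0.7000).
H(S,T) = 1.3444 bits; H(T) = 0.8813 bits.
H(S|T) = 1.3444 − 0.8813 = 0.4631 bits.

0.4631 bits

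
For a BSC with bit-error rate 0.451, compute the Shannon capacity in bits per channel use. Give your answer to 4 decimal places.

Binary symmetric channel: C = 1 − h₂(ε) where h₂ is the binary entropy function.
h₂(0.451) = −0.451·log₂0.451 − 0.549·log₂0.549 = 0.9931.
C = 1 − 0.9931 = 0.0069 bits per channel use.

0.0069 bits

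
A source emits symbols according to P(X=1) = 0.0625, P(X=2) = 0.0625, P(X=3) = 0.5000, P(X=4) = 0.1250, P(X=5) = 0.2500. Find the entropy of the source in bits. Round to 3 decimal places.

1.875 bits

H(X) = −Σ p·log₂ p.
  −(0.0625)·log₂(0.0625) = 0.2500
  −(0.0625)·log₂(0.0625) = 0.2500
  −(0.5000)·log₂(0.5000) = 0.5000
  −(0.1250)·log₂(0.1250) = 0.3750
  −(0.2500)·log₂(0.2500) = 0.5000
Sum: 0.2500 + 0.2500 + 0.5000 + 0.3750 + 0.5000 = 1.875 bits.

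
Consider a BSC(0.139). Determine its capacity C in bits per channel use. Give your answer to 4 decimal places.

Binary symmetric channel: C = 1 − h₂(ε) where h₂ is the binary entropy function.
h₂(0.139) = −0.139·log₂0.139 − 0.861·log₂0.861 = 0.5816.
C = 1 − 0.5816 = 0.4184 bits per channel use.

0.4184 bits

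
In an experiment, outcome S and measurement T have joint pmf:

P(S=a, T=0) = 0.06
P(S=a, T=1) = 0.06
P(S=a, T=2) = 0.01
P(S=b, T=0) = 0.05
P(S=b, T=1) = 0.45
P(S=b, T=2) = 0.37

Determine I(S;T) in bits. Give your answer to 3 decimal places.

0.115 bits

Marginals: p(S) = (0.1300, 0.8700), p(T) = (0.1100, 0.5100, 0.3800).
I(S;T) = H(S) + H(T) − H(S,T).
H(S) = 0.5574, H(T) = 1.3762, H(S,T) = 1.8187.
I(S;T) = 0.5574 + 1.3762 − 1.8187 = 0.115 bits.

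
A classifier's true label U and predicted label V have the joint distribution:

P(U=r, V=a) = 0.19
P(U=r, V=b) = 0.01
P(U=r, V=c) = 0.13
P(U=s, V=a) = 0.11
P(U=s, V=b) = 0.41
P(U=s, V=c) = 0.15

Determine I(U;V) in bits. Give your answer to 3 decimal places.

0.283 bits

Marginals: p(U) = (0.3300, 0.6700), p(V) = (0.3000, 0.4200, 0.2800).
I(U;V) = Σ p(x,y)·log₂[p(x,y)/(p(x)p(y))].
  (r,a): 0.19·log₂(1.9192) = 0.1787
  (r,b): 0.01·log₂(0.0722) = -0.0379
  (r,c): 0.13·log₂(1.4069) = 0.0640
  (s,a): 0.11·log₂(0.5473) = -0.0957
  (s,b): 0.41·log₂(1.4570) = 0.2226
  (s,c): 0.15·log₂(0.7996) = -0.0484
Sum = 0.283 bits.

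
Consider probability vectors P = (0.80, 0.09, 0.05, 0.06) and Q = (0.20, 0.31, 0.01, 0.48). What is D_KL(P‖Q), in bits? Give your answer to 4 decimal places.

D(P‖Q) = Σ p·log₂(p/q).
  0.80·log₂(0.80/0.20) = 1.60000
  0.09·log₂(0.09/0.31) = -0.16058
  0.05·log₂(0.05/0.01) = 0.11610
  0.06·log₂(0.06/0.48) = -0.18000
D(P‖Q) = 1.3755 bits.

1.3755 bits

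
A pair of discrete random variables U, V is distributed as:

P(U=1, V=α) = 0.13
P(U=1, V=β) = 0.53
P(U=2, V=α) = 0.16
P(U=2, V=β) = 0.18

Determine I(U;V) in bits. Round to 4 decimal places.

0.0571 bits

Marginals: p(U) = (0.6600, 0.3400), p(V) = (0.2900, 0.7100).
I(U;V) = H(U) + H(V) − H(U,V).
H(U) = 0.9248, H(V) = 0.8687, H(U,V) = 1.7364.
I(U;V) = 0.9248 + 0.8687 − 1.7364 = 0.0571 bits.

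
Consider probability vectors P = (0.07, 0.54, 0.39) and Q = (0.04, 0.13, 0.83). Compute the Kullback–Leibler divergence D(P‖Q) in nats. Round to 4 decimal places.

D(P‖Q) = Σ p·ln(p/q).
  0.07·ln(0.07/0.04) = 0.03917
  0.54·ln(0.54/0.13) = 0.76898
  0.39·ln(0.39/0.83) = -0.29456
D(P‖Q) = 0.5136 nats.

0.5136 nats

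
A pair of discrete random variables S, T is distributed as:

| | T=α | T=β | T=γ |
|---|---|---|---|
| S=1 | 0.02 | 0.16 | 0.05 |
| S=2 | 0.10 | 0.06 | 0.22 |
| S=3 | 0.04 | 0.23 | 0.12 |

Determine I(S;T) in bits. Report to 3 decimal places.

Marginals: p(S) = (0.2300, 0.3800, 0.3900), p(T) = (0.1600, 0.4500, 0.3900).
I(S;T) = Σ p(x,y)·log₂[p(x,y)/(p(x)p(y))].
  (1,α): 0.02·log₂(0.5435) = -0.0176
  (1,β): 0.16·log₂(1.5459) = 0.1006
  (1,γ): 0.05·log₂(0.5574) = -0.0422
  (2,α): 0.10·log₂(1.6447) = 0.0718
  (2,β): 0.06·log₂(0.3509) = -0.0907
  (2,γ): 0.22·log₂(1.4845) = 0.1254
  (3,α): 0.04·log₂(0.6410) = -0.0257
  (3,β): 0.23·log₂(1.3105) = 0.0897
  (3,γ): 0.12·log₂(0.7890) = -0.0410
Sum = 0.170 bits.

0.170 bits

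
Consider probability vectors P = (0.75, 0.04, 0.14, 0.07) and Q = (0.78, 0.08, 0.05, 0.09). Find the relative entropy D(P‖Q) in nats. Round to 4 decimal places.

0.0694 nats

D(P‖Q) = Σ p·ln(p/q).
  0.75·ln(0.75/0.78) = -0.02942
  0.04·ln(0.04/0.08) = -0.02773
  0.14·ln(0.14/0.05) = 0.14415
  0.07·ln(0.07/0.09) = -0.01759
D(P‖Q) = 0.0694 nats.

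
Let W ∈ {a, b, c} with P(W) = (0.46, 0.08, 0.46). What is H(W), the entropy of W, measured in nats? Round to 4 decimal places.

H(W) = −Σ p·ln p.
  −(0.46)·ln(0.46) = 0.35720
  −(0.08)·ln(0.08) = 0.20206
  −(0.46)·ln(0.46) = 0.35720
Sum: 0.35720 + 0.20206 + 0.35720 = 0.9165 nats.

0.9165 nats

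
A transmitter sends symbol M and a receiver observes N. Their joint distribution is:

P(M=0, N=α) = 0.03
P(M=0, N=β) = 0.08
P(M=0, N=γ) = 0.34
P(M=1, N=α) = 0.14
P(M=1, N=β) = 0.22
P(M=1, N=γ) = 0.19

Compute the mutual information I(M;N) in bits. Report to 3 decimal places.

0.129 bits

Marginals: p(M) = (0.4500, 0.5500), p(N) = (0.1700, 0.3000, 0.5300).
I(M;N) = Σ p(x,y)·log₂[p(x,y)/(p(x)p(y))].
  (0,α): 0.03·log₂(0.3922) = -0.0405
  (0,β): 0.08·log₂(0.5926) = -0.0604
  (0,γ): 0.34·log₂(1.4256) = 0.1739
  (1,α): 0.14·log₂(1.4973) = 0.0815
  (1,β): 0.22·log₂(1.3333) = 0.0913
  (1,γ): 0.19·log₂(0.6518) = -0.1173
Sum = 0.129 bits.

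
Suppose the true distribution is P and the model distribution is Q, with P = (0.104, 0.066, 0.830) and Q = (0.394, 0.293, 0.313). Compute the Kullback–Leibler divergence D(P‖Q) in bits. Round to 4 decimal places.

D(P‖Q) = Σ p·log₂(p/q).
  0.104·log₂(0.104/0.394) = -0.19985
  0.066·log₂(0.066/0.293) = -0.14192
  0.830·log₂(0.830/0.313) = 1.16777
D(P‖Q) = 0.8260 bits.

0.8260 bits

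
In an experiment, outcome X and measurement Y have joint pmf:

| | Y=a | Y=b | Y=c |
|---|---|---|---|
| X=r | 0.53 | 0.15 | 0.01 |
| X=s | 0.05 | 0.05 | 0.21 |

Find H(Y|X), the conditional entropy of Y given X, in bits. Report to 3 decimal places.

Chain rule: H(Y|X) = H(X,Y) − H(X).
Marginals: p(X) = (0.6900, 0.3100), p(Y) = (0.5800, 0.2000, 0.2200).
H(X,Y) = 1.8674 bits; H(X) = 0.8932 bits.
H(Y|X) = 1.8674 − 0.8932 = 0.974 bits.

0.974 bits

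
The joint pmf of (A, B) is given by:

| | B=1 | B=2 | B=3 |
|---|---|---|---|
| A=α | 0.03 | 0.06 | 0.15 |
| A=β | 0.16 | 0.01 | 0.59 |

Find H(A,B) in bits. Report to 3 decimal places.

H(A,B) = −Σ p(x,y)·log₂ p(x,y) over all 6 cells.
  cell (α,1): −0.03·log₂0.03 = 0.1518
  cell (α,2): −0.06·log₂0.06 = 0.2435
  cell (α,3): −0.15·log₂0.15 = 0.4105
  cell (β,1): −0.16·log₂0.16 = 0.4230
  cell (β,2): −0.01·log₂0.01 = 0.0664
  cell (β,3): −0.59·log₂0.59 = 0.4491
Sum = 1.744 bits.

1.744 bits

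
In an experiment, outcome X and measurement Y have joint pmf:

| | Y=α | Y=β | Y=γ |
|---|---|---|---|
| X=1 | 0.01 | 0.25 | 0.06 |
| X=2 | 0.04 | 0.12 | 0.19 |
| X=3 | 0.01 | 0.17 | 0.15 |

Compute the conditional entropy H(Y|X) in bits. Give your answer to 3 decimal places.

1.146 bits

Marginals: p(X) = (0.3200, 0.3500, 0.3300), p(Y) = (0.0600, 0.5400, 0.4000).
H(Y|X) = Σ p(X) · H(Y|X=·).
  X=1: p=0.3200, H(Y|X=1) = 0.8873
  X=2: p=0.3500, H(Y|X=2) = 1.3656
  X=3: p=0.3300, H(Y|X=3) = 1.1629
Weighted sum = 1.146 bits.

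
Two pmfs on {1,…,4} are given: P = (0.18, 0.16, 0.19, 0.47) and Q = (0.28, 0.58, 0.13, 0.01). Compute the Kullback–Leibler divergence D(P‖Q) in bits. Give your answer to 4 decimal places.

2.3027 bits

D(P‖Q) = Σ p·log₂(p/q).
  0.18·log₂(0.18/0.28) = -0.11474
  0.16·log₂(0.16/0.58) = -0.29728
  0.19·log₂(0.19/0.13) = 0.10402
  0.47·log₂(0.47/0.01) = 2.61066
D(P‖Q) = 2.3027 bits.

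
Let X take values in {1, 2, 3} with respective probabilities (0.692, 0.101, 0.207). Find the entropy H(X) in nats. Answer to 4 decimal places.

0.8124 nats

H(X) = −Σ p·ln p.
  −(0.692)·ln(0.692) = 0.25477
  −(0.101)·ln(0.101) = 0.23156
  −(0.207)·ln(0.207) = 0.32603
Sum: 0.25477 + 0.23156 + 0.32603 = 0.8124 nats.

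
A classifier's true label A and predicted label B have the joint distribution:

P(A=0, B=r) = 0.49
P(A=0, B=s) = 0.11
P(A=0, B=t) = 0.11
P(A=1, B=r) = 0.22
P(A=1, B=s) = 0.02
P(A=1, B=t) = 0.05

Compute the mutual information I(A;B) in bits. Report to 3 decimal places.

Marginals: p(A) = (0.7100, 0.2900), p(B) = (0.7100, 0.1300, 0.1600).
I(A;B) = H(A) + H(B) − H(A,B).
H(A) = 0.8687, H(B) = 1.1565, H(A,B) = 2.0144.
I(A;B) = 0.8687 + 1.1565 − 2.0144 = 0.011 bits.

0.011 bits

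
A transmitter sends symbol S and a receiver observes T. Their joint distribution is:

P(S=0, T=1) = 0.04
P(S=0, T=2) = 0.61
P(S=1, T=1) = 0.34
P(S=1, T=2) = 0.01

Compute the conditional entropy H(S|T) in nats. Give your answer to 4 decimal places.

Marginals: p(S) = (0.6500, 0.3500), p(T) = (0.3800, 0.6200).
H(S|T) = Σ p(T) · H(S|T=·).
  T=1: p=0.3800, H(S|T=1) = 0.3365
  T=2: p=0.6200, H(S|T=2) = 0.0826
Weighted sum = 0.1791 nats.

0.1791 nats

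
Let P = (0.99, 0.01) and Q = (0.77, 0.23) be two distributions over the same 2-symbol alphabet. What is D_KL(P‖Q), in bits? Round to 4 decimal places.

D(P‖Q) = Σ p·log₂(p/q).
  0.99·log₂(0.99/0.77) = 0.35894
  0.01·log₂(0.01/0.23) = -0.04524
D(P‖Q) = 0.3137 bits.

0.3137 bits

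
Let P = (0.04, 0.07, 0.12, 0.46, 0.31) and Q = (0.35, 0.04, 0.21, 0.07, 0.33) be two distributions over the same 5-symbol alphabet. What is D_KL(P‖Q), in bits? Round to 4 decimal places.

D(P‖Q) = Σ p·log₂(p/q).
  0.04·log₂(0.04/0.35) = -0.12517
  0.07·log₂(0.07/0.04) = 0.05651
  0.12·log₂(0.12/0.21) = -0.09688
  0.46·log₂(0.46/0.07) = 1.24946
  0.31·log₂(0.31/0.33) = -0.02796
D(P‖Q) = 1.0560 bits.

1.0560 bits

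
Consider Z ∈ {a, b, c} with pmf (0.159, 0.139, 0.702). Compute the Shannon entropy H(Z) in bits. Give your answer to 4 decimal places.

1.1759 bits

H(Z) = −Σ p·log₂ p.
  −(0.159)·log₂(0.159) = 0.42181
  −(0.139)·log₂(0.139) = 0.39571
  −(0.702)·log₂(0.702) = 0.35834
Sum: 0.42181 + 0.39571 + 0.35834 = 1.1759 bits.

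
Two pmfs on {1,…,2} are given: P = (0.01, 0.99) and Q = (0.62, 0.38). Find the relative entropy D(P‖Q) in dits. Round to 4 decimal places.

0.3938 dits

D(P‖Q) = Σ p·log₁₀(p/q).
  0.01·log₁₀(0.01/0.62) = -0.01792
  0.99·log₁₀(0.99/0.38) = 0.41169
D(P‖Q) = 0.3938 dits.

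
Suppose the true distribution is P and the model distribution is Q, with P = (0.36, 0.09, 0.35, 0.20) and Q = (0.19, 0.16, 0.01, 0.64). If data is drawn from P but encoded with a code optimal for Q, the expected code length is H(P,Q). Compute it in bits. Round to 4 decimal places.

H(P,Q) = −Σ p·log₂ q.
  −0.36·log₂(0.19) = 0.86253
  −0.09·log₂(0.16) = 0.23795
  −0.35·log₂(0.01) = 2.32535
  −0.20·log₂(0.64) = 0.12877
H(P,Q) = 3.5546 bits.

3.5546 bits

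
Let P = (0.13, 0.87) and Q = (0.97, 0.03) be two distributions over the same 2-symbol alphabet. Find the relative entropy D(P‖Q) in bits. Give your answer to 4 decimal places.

D(P‖Q) = Σ p·log₂(p/q).
  0.13·log₂(0.13/0.97) = -0.37693
  0.87·log₂(0.87/0.03) = 4.22644
D(P‖Q) = 3.8495 bits.

3.8495 bits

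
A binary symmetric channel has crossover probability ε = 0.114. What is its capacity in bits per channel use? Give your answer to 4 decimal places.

Binary symmetric channel: C = 1 − h₂(ε) where h₂ is the binary entropy function.
h₂(0.114) = −0.114·log₂0.114 − 0.886·log₂0.886 = 0.5119.
C = 1 − 0.5119 = 0.4881 bits per channel use.

0.4881 bits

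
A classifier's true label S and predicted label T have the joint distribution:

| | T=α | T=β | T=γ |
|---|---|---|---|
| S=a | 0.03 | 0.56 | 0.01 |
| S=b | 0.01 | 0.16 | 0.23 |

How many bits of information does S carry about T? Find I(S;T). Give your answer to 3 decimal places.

Marginals: p(S) = (0.6000, 0.4000), p(T) = (0.0400, 0.7200, 0.2400).
I(S;T) = Σ p(x,y)·log₂[p(x,y)/(p(x)p(y))].
  (a,α): 0.03·log₂(1.2500) = 0.0097
  (a,β): 0.56·log₂(1.2963) = 0.2097
  (a,γ): 0.01·log₂(0.0694) = -0.0385
  (b,α): 0.01·log₂(0.6250) = -0.0068
  (b,β): 0.16·log₂(0.5556) = -0.1357
  (b,γ): 0.23·log₂(2.3958) = 0.2899
Sum = 0.328 bits.

0.328 bits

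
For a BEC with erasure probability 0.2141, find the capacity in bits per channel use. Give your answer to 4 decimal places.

Binary erasure channel: capacity C = 1 − ε.
C = 1 − 0.2141 = 0.7859 bits per channel use.

0.7859 bits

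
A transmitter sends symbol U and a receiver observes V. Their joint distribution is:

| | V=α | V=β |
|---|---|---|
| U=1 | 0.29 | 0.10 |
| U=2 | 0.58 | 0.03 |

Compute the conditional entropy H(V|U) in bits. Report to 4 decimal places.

Marginals: p(U) = (0.3900, 0.6100), p(V) = (0.8700, 0.1300).
H(V|U) = Σ p(U) · H(V|U=·).
  U=1: p=0.3900, H(V|U=1) = 0.8213
  U=2: p=0.6100, H(V|U=2) = 0.2829
Weighted sum = 0.4929 bits.

0.4929 bits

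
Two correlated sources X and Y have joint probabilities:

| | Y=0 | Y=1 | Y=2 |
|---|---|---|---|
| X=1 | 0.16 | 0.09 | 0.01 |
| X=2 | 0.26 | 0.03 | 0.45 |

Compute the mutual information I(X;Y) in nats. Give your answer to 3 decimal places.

0.178 nats

Marginals: p(X) = (0.2600, 0.7400), p(Y) = (0.4200, 0.1200, 0.4600).
I(X;Y) = H(X) + H(Y) − H(X,Y).
H(X) = 0.5731, H(Y) = 0.9760, H(X,Y) = 1.3707.
I(X;Y) = 0.5731 + 0.9760 − 1.3707 = 0.178 nats.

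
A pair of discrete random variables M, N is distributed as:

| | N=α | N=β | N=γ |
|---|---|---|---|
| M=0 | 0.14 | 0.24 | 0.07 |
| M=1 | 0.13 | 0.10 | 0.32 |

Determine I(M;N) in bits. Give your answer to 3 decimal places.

Marginals: p(M) = (0.4500, 0.5500), p(N) = (0.2700, 0.3400, 0.3900).
I(M;N) = Σ p(x,y)·log₂[p(x,y)/(p(x)p(y))].
  (0,α): 0.14·log₂(1.1523) = 0.0286
  (0,β): 0.24·log₂(1.5686) = 0.1559
  (0,γ): 0.07·log₂(0.3989) = -0.0928
  (1,α): 0.13·log₂(0.8754) = -0.0250
  (1,β): 0.10·log₂(0.5348) = -0.0903
  (1,γ): 0.32·log₂(1.4918) = 0.1847
Sum = 0.161 bits.

0.161 bits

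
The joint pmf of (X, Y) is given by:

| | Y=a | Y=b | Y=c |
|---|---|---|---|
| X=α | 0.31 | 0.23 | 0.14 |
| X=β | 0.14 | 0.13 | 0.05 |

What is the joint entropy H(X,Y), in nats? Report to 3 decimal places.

1.667 nats

H(X,Y) = −Σ p(x,y)·ln p(x,y) over all 6 cells.
  cell (α,a): −0.31·ln0.31 = 0.3631
  cell (α,b): −0.23·ln0.23 = 0.3380
  cell (α,c): −0.14·ln0.14 = 0.2753
  cell (β,a): −0.14·ln0.14 = 0.2753
  cell (β,b): −0.13·ln0.13 = 0.2652
  cell (β,c): −0.05·ln0.05 = 0.1498
Sum = 1.667 nats.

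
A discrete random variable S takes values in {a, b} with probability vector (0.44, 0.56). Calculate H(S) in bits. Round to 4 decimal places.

0.9896 bits

H(S) = −Σ p·log₂ p.
  −(0.44)·log₂(0.44) = 0.52115
  −(0.56)·log₂(0.56) = 0.46844
Sum: 0.52115 + 0.46844 = 0.9896 bits.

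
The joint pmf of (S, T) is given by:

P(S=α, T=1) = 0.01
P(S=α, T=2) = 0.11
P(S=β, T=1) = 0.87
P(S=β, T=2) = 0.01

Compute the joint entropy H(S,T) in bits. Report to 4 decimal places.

H(S,T) = −Σ p(x,y)·log₂ p(x,y) over all 4 cells.
  cell (α,1): −0.01·log₂0.01 = 0.06644
  cell (α,2): −0.11·log₂0.11 = 0.35029
  cell (β,1): −0.87·log₂0.87 = 0.17479
  cell (β,2): −0.01·log₂0.01 = 0.06644
Sum = 0.6580 bits.

0.6580 bits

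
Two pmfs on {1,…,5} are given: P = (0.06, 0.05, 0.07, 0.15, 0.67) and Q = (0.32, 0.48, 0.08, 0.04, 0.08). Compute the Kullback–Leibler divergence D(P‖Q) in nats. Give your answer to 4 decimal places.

D(P‖Q) = Σ p·ln(p/q).
  0.06·ln(0.06/0.32) = -0.10044
  0.05·ln(0.05/0.48) = -0.11309
  0.07·ln(0.07/0.08) = -0.00935
  0.15·ln(0.15/0.04) = 0.19826
  0.67·ln(0.67/0.08) = 1.42392
D(P‖Q) = 1.3993 nats.

1.3993 nats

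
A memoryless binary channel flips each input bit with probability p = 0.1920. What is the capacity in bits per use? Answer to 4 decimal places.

Binary symmetric channel: C = 1 − h₂(ε) where h₂ is the binary entropy function.
h₂(0.1920) = −0.1920·log₂0.1920 − 0.8080·log₂0.8080 = 0.7056.
C = 1 − 0.7056 = 0.2944 bits per channel use.

0.2944 bits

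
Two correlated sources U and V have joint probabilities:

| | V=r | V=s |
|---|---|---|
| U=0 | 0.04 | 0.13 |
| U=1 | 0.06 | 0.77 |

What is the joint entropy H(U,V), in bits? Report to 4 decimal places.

H(U,V) = −Σ p(x,y)·log₂ p(x,y) over all 4 cells.
  cell (0,r): −0.04·log₂0.04 = 0.18575
  cell (0,s): −0.13·log₂0.13 = 0.38264
  cell (1,r): −0.06·log₂0.06 = 0.24353
  cell (1,s): −0.77·log₂0.77 = 0.29034
Sum = 1.1023 bits.

1.1023 bits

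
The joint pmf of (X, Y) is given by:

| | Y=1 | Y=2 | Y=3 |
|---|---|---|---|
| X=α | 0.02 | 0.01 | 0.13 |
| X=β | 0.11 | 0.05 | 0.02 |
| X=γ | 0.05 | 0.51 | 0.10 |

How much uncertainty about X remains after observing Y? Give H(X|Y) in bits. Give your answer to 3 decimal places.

Marginals: p(X) = (0.1600, 0.1800, 0.6600), p(Y) = (0.1800, 0.5700, 0.2500).
H(X|Y) = Σ p(Y) · H(X|Y=·).
  Y=1: p=0.1800, H(X|Y=1) = 1.2997
  Y=2: p=0.5700, H(X|Y=2) = 0.5539
  Y=3: p=0.2500, H(X|Y=3) = 1.3109
Weighted sum = 0.877 bits.

0.877 bits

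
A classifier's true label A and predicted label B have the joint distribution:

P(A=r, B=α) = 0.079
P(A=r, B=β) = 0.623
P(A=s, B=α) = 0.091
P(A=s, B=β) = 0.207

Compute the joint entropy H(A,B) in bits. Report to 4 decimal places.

1.4997 bits

H(A,B) = −Σ p(x,y)·log₂ p(x,y) over all 4 cells.
  cell (r,α): −0.079·log₂0.079 = 0.28930
  cell (r,β): −0.623·log₂0.623 = 0.42532
  cell (s,α): −0.091·log₂0.091 = 0.31468
  cell (s,β): −0.207·log₂0.207 = 0.47037
Sum = 1.4997 bits.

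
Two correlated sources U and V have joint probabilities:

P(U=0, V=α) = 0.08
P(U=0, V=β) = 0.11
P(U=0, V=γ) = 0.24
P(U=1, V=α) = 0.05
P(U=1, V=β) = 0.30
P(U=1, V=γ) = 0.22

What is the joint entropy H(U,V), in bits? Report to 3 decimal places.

H(U,V) = −Σ p(x,y)·log₂ p(x,y) over all 6 cells.
  cell (0,α): −0.08·log₂0.08 = 0.2915
  cell (0,β): −0.11·log₂0.11 = 0.3503
  cell (0,γ): −0.24·log₂0.24 = 0.4941
  cell (1,α): −0.05·log₂0.05 = 0.2161
  cell (1,β): −0.30·log₂0.30 = 0.5211
  cell (1,γ): −0.22·log₂0.22 = 0.4806
Sum = 2.354 bits.

2.354 bits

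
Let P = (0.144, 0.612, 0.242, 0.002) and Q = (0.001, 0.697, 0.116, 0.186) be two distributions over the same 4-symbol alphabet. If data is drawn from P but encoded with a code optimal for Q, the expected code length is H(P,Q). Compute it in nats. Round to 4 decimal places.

H(P,Q) = −Σ p·ln q.
  −0.144·ln(0.001) = 0.99472
  −0.612·ln(0.697) = 0.22091
  −0.242·ln(0.116) = 0.52131
  −0.002·ln(0.186) = 0.00336
H(P,Q) = 1.7403 nats.

1.7403 nats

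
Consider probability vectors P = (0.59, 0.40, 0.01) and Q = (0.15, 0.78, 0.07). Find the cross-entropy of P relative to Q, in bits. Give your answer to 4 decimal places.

H(P,Q) = −Σ p·log₂ q.
  −0.59·log₂(0.15) = 1.61481
  −0.40·log₂(0.78) = 0.14338
  −0.01·log₂(0.07) = 0.03837
H(P,Q) = 1.7966 bits.

1.7966 bits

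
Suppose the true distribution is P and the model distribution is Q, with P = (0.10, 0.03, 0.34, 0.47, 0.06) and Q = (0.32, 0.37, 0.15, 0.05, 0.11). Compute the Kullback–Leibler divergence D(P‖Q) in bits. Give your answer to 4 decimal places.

1.5917 bits

D(P‖Q) = Σ p·log₂(p/q).
  0.10·log₂(0.10/0.32) = -0.16781
  0.03·log₂(0.03/0.37) = -0.10873
  0.34·log₂(0.34/0.15) = 0.40139
  0.47·log₂(0.47/0.05) = 1.51935
  0.06·log₂(0.06/0.11) = -0.05247
D(P‖Q) = 1.5917 bits.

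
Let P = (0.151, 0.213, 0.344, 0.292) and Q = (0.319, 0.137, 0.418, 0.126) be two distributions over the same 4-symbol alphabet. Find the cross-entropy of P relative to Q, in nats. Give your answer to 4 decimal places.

1.5009 nats

H(P,Q) = −Σ p·ln q.
  −0.151·ln(0.319) = 0.17253
  −0.213·ln(0.137) = 0.42340
  −0.344·ln(0.418) = 0.30006
  −0.292·ln(0.126) = 0.60487
H(P,Q) = 1.5009 nats.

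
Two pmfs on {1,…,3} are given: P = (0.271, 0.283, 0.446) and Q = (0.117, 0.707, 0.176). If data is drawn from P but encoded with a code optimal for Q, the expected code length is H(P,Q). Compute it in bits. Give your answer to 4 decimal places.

H(P,Q) = −Σ p·log₂ q.
  −0.271·log₂(0.117) = 0.83886
  −0.283·log₂(0.707) = 0.14156
  −0.446·log₂(0.176) = 1.11783
H(P,Q) = 2.0983 bits.

2.0983 bits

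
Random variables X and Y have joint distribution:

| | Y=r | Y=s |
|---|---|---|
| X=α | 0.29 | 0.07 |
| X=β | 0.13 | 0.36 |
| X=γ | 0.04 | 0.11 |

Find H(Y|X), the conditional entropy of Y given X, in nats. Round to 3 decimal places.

0.548 nats

Chain rule: H(Y|X) = H(X,Y) − H(X).
Marginals: p(X) = (0.3600, 0.4900, 0.1500), p(Y) = (0.4600, 0.5400).
H(X,Y) = 1.5497 nats; H(X) = 1.0019 nats.
H(Y|X) = 1.5497 − 1.0019 = 0.548 nats.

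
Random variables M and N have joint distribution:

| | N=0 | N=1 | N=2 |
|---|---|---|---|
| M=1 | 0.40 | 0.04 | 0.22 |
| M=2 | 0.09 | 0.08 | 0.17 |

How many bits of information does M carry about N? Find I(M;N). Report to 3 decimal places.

0.092 bits

Marginals: p(M) = (0.6600, 0.3400), p(N) = (0.4900, 0.1200, 0.3900).
I(M;N) = Σ p(x,y)·log₂[p(x,y)/(p(x)p(y))].
  (1,0): 0.40·log₂(1.2369) = 0.1227
  (1,1): 0.04·log₂(0.5051) = -0.0394
  (1,2): 0.22·log₂(0.8547) = -0.0498
  (2,0): 0.09·log₂(0.5402) = -0.0800
  (2,1): 0.08·log₂(1.9608) = 0.0777
  (2,2): 0.17·log₂(1.2821) = 0.0609
Sum = 0.092 bits.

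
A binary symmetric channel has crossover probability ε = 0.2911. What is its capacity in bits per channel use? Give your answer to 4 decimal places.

Binary symmetric channel: C = 1 − h₂(ε) where h₂ is the binary entropy function.
h₂(0.2911) = −0.2911·log₂0.2911 − 0.7089·log₂0.7089 = 0.8701.
C = 1 − 0.8701 = 0.1299 bits per channel use.

0.1299 bits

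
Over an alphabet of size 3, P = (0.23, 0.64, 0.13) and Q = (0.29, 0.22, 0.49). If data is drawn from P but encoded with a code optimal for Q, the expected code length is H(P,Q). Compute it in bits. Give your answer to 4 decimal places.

H(P,Q) = −Σ p·log₂ q.
  −0.23·log₂(0.29) = 0.41075
  −0.64·log₂(0.22) = 1.39803
  −0.13·log₂(0.49) = 0.13379
H(P,Q) = 1.9426 bits.

1.9426 bits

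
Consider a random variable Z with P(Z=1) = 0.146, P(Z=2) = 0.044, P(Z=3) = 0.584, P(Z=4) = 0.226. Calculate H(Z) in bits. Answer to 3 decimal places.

1.542 bits

H(Z) = −Σ p·log₂ p.
  −(0.146)·log₂(0.146) = 0.4053
  −(0.044)·log₂(0.044) = 0.1983
  −(0.584)·log₂(0.584) = 0.4532
  −(0.226)·log₂(0.226) = 0.4849
Sum: 0.4053 + 0.1983 + 0.4532 + 0.4849 = 1.542 bits.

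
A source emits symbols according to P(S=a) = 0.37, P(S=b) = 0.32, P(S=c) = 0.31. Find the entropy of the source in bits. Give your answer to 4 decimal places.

H(S) = −Σ p·log₂ p.
  −(0.37)·log₂(0.37) = 0.53073
  −(0.32)·log₂(0.32) = 0.52603
  −(0.31)·log₂(0.31) = 0.52379
Sum: 0.53073 + 0.52603 + 0.52379 = 1.5806 bits.

1.5806 bits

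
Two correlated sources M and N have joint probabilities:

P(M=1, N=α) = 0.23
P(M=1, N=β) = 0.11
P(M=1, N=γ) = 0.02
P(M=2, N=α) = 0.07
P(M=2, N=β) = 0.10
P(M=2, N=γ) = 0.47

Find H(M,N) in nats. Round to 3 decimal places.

H(M,N) = −Σ p(x,y)·ln p(x,y) over all 6 cells.
  cell (1,α): −0.23·ln0.23 = 0.3380
  cell (1,β): −0.11·ln0.11 = 0.2428
  cell (1,γ): −0.02·ln0.02 = 0.0782
  cell (2,α): −0.07·ln0.07 = 0.1861
  cell (2,β): −0.10·ln0.10 = 0.2303
  cell (2,γ): −0.47·ln0.47 = 0.3549
Sum = 1.430 nats.

1.430 nats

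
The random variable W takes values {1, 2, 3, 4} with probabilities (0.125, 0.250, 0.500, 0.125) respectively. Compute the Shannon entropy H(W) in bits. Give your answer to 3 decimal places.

H(W) = −Σ p·log₂ p.
  −(0.125)·log₂(0.125) = 0.3750
  −(0.250)·log₂(0.250) = 0.5000
  −(0.500)·log₂(0.500) = 0.5000
  −(0.125)·log₂(0.125) = 0.3750
Sum: 0.3750 + 0.5000 + 0.5000 + 0.3750 = 1.750 bits.

1.750 bits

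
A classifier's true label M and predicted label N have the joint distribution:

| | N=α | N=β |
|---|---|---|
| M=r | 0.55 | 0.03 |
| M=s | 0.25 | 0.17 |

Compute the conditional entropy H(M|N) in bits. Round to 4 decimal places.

0.8388 bits

Chain rule: H(M|N) = H(M,N) − H(N).
Marginals: p(M) = (0.5800, 0.4200), p(N) = (0.8000, 0.2000).
H(M,N) = 1.5607 bits; H(N) = 0.7219 bits.
H(M|N) = 1.5607 − 0.7219 = 0.8388 bits.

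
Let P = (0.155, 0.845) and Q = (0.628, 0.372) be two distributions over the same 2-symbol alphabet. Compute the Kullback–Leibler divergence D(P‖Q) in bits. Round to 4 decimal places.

D(P‖Q) = Σ p·log₂(p/q).
  0.155·log₂(0.155/0.628) = -0.31287
  0.845·log₂(0.845/0.372) = 1.00018
D(P‖Q) = 0.6873 bits.

0.6873 bits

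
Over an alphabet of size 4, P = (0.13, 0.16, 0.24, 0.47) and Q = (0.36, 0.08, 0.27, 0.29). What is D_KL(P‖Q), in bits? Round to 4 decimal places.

0.2556 bits

D(P‖Q) = Σ p·log₂(p/q).
  0.13·log₂(0.13/0.36) = -0.19103
  0.16·log₂(0.16/0.08) = 0.16000
  0.24·log₂(0.24/0.27) = -0.04078
  0.47·log₂(0.47/0.29) = 0.32741
D(P‖Q) = 0.2556 bits.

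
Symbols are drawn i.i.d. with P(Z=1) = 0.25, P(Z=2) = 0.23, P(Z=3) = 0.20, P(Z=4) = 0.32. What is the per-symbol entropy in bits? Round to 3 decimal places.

1.978 bits

H(Z) = −Σ p·log₂ p.
  −(0.25)·log₂(0.25) = 0.5000
  −(0.23)·log₂(0.23) = 0.4877
  −(0.20)·log₂(0.20) = 0.4644
  −(0.32)·log₂(0.32) = 0.5260
Sum: 0.5000 + 0.4877 + 0.4644 + 0.5260 = 1.978 bits.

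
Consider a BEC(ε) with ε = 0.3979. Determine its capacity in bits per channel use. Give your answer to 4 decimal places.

0.6021 bits

Binary erasure channel: capacity C = 1 − ε.
C = 1 − 0.3979 = 0.6021 bits per channel use.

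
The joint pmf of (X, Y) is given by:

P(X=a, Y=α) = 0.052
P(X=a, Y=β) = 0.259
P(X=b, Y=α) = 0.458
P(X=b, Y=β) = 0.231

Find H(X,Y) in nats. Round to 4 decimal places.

1.1998 nats

H(X,Y) = −Σ p(x,y)·ln p(x,y) over all 4 cells.
  cell (a,α): −0.052·ln0.052 = 0.15374
  cell (a,β): −0.259·ln0.259 = 0.34989
  cell (b,α): −0.458·ln0.458 = 0.35765
  cell (b,β): −0.231·ln0.231 = 0.33849
Sum = 1.1998 nats.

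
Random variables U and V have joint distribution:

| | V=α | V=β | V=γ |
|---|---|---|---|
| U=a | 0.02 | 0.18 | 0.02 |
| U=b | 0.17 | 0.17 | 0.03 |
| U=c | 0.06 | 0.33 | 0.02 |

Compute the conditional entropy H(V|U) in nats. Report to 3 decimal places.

0.719 nats

Chain rule: H(V|U) = H(U,V) − H(U).
Marginals: p(U) = (0.2200, 0.3700, 0.4100), p(V) = (0.2500, 0.6800, 0.0700).
H(U,V) = 1.7857 nats; H(U) = 1.0665 nats.
H(V|U) = 1.7857 − 1.0665 = 0.719 nats.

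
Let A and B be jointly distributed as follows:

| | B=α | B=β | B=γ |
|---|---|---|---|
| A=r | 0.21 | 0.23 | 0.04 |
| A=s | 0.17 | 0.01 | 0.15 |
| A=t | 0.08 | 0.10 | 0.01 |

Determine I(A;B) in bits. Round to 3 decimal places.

Marginals: p(A) = (0.4800, 0.3300, 0.1900), p(B) = (0.4600, 0.3400, 0.2000).
I(A;B) = Σ p(x,y)·log₂[p(x,y)/(p(x)p(y))].
  (r,α): 0.21·log₂(0.9511) = -0.0152
  (r,β): 0.23·log₂(1.4093) = 0.1138
  (r,γ): 0.04·log₂(0.4167) = -0.0505
  (s,α): 0.17·log₂(1.1199) = 0.0278
  (s,β): 0.01·log₂(0.0891) = -0.0349
  (s,γ): 0.15·log₂(2.2727) = 0.1777
  (t,α): 0.08·log₂(0.9153) = -0.0102
  (t,β): 0.10·log₂(1.5480) = 0.0630
  (t,γ): 0.01·log₂(0.2632) = -0.0193
Sum = 0.252 bits.

0.252 bits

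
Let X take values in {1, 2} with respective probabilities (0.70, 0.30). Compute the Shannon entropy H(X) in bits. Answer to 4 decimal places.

H(X) = −Σ p·log₂ p.
  −(0.70)·log₂(0.70) = 0.36020
  −(0.30)·log₂(0.30) = 0.52109
Sum: 0.36020 + 0.52109 = 0.8813 bits.

0.8813 bits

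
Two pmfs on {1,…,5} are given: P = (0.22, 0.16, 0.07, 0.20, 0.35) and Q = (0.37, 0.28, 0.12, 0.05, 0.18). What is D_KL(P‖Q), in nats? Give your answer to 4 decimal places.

0.2684 nats

D(P‖Q) = Σ p·ln(p/q).
  0.22·ln(0.22/0.37) = -0.11437
  0.16·ln(0.16/0.28) = -0.08954
  0.07·ln(0.07/0.12) = -0.03773
  0.20·ln(0.20/0.05) = 0.27726
  0.35·ln(0.35/0.18) = 0.23274
D(P‖Q) = 0.2684 nats.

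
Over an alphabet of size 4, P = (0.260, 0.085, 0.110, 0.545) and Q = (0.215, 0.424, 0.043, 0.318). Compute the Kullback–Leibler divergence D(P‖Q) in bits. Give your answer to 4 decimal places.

0.4469 bits

D(P‖Q) = Σ p·log₂(p/q).
  0.260·log₂(0.260/0.215) = 0.07129
  0.085·log₂(0.085/0.424) = -0.19708
  0.110·log₂(0.110/0.043) = 0.14906
  0.545·log₂(0.545/0.318) = 0.42359
D(P‖Q) = 0.4469 bits.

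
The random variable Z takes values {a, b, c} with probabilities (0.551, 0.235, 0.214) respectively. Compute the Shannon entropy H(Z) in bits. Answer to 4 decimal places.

H(Z) = −Σ p·log₂ p.
  −(0.551)·log₂(0.551) = 0.47379
  −(0.235)·log₂(0.235) = 0.49098
  −(0.214)·log₂(0.214) = 0.47600
Sum: 0.47379 + 0.49098 + 0.47600 = 1.4408 bits.

1.4408 bits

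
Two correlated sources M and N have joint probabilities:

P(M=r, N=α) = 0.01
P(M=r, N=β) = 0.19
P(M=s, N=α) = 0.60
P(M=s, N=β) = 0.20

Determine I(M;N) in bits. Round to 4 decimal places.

0.2585 bits

Marginals: p(M) = (0.2000, 0.8000), p(N) = (0.6100, 0.3900).
I(M;N) = H(M) + H(N) − H(M,N).
H(M) = 0.7219, H(N) = 0.9648, H(M,N) = 1.4282.
I(M;N) = 0.7219 + 0.9648 − 1.4282 = 0.2585 bits.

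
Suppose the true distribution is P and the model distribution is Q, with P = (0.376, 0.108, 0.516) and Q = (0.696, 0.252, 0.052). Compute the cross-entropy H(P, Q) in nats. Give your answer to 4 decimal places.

H(P,Q) = −Σ p·ln q.
  −0.376·ln(0.696) = 0.13626
  −0.108·ln(0.252) = 0.14886
  −0.516·ln(0.052) = 1.52556
H(P,Q) = 1.8107 nats.

1.8107 nats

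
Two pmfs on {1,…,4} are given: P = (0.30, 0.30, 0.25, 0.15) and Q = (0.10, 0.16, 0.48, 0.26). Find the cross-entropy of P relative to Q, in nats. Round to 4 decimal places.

H(P,Q) = −Σ p·ln q.
  −0.30·ln(0.10) = 0.69078
  −0.30·ln(0.16) = 0.54977
  −0.25·ln(0.48) = 0.18349
  −0.15·ln(0.26) = 0.20206
H(P,Q) = 1.6261 nats.

1.6261 nats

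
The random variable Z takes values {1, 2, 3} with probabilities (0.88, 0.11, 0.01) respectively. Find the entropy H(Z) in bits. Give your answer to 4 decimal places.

0.5790 bits

H(Z) = −Σ p·log₂ p.
  −(0.88)·log₂(0.88) = 0.16229
  −(0.11)·log₂(0.11) = 0.35029
  −(0.01)·log₂(0.01) = 0.06644
Sum: 0.16229 + 0.35029 + 0.06644 = 0.5790 bits.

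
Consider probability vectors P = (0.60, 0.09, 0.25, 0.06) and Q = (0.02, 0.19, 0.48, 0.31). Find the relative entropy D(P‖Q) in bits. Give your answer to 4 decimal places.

D(P‖Q) = Σ p·log₂(p/q).
  0.60·log₂(0.60/0.02) = 2.94413
  0.09·log₂(0.09/0.19) = -0.09702
  0.25·log₂(0.25/0.48) = -0.23528
  0.06·log₂(0.06/0.31) = -0.14215
D(P‖Q) = 2.4697 bits.

2.4697 bits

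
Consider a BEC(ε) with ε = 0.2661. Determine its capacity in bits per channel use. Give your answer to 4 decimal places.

0.7339 bits

Binary erasure channel: capacity C = 1 − ε.
C = 1 − 0.2661 = 0.7339 bits per channel use.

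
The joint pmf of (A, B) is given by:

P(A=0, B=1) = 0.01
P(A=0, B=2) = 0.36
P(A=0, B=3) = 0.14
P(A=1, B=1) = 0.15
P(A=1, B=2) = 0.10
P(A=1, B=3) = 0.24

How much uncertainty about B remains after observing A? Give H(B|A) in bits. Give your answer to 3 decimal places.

Chain rule: H(B|A) = H(A,B) − H(A).
Marginals: p(A) = (0.5100, 0.4900), p(B) = (0.1600, 0.4600, 0.3800).
H(A,B) = 2.2310 bits; H(A) = 0.9997 bits.
H(B|A) = 2.2310 − 0.9997 = 1.231 bits.

1.231 bits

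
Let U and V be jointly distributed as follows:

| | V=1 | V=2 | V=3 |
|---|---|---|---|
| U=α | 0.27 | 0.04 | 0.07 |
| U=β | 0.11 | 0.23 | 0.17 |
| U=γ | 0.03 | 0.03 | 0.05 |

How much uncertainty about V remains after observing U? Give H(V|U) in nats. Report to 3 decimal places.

Marginals: p(U) = (0.3800, 0.5100, 0.1100), p(V) = (0.4100, 0.3000, 0.2900).
H(V|U) = Σ p(U) · H(V|U=·).
  U=α: p=0.3800, H(V|U=α) = 0.7914
  U=β: p=0.5100, H(V|U=β) = 1.0562
  U=γ: p=0.1100, H(V|U=γ) = 1.0671
Weighted sum = 0.957 nats.

0.957 nats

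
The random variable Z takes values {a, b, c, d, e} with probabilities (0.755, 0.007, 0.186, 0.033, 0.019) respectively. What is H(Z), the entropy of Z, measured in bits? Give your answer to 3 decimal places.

H(Z) = −Σ p·log₂ p.
  −(0.755)·log₂(0.755) = 0.3061
  −(0.007)·log₂(0.007) = 0.0501
  −(0.186)·log₂(0.186) = 0.4514
  −(0.033)·log₂(0.033) = 0.1624
  −(0.019)·log₂(0.019) = 0.1086
Sum: 0.3061 + 0.0501 + 0.4514 + 0.1624 + 0.1086 = 1.079 bits.

1.079 bits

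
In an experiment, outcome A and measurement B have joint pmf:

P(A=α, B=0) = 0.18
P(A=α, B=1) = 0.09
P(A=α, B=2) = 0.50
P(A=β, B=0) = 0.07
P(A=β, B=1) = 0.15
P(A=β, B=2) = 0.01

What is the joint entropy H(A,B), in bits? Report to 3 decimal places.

H(A,B) = −Σ p(x,y)·log₂ p(x,y) over all 6 cells.
  cell (α,0): −0.18·log₂0.18 = 0.4453
  cell (α,1): −0.09·log₂0.09 = 0.3127
  cell (α,2): −0.50·log₂0.50 = 0.5000
  cell (β,0): −0.07·log₂0.07 = 0.2686
  cell (β,1): −0.15·log₂0.15 = 0.4105
  cell (β,2): −0.01·log₂0.01 = 0.0664
Sum = 2.003 bits.

2.003 bits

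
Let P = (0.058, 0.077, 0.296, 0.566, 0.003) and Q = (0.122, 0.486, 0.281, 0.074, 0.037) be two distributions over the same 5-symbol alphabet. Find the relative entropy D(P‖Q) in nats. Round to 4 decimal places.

0.9744 nats

D(P‖Q) = Σ p·ln(p/q).
  0.058·ln(0.058/0.122) = -0.04313
  0.077·ln(0.077/0.486) = -0.14187
  0.296·ln(0.296/0.281) = 0.01539
  0.566·ln(0.566/0.074) = 1.15154
  0.003·ln(0.003/0.037) = -0.00754
D(P‖Q) = 0.9744 nats.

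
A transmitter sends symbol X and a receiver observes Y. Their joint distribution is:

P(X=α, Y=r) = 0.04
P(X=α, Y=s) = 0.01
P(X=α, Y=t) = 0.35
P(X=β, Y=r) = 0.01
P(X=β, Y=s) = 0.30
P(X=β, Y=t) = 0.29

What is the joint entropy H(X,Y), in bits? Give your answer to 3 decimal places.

1.888 bits

H(X,Y) = −Σ p(x,y)·log₂ p(x,y) over all 6 cells.
  cell (α,r): −0.04·log₂0.04 = 0.1858
  cell (α,s): −0.01·log₂0.01 = 0.0664
  cell (α,t): −0.35·log₂0.35 = 0.5301
  cell (β,r): −0.01·log₂0.01 = 0.0664
  cell (β,s): −0.30·log₂0.30 = 0.5211
  cell (β,t): −0.29·log₂0.29 = 0.5179
Sum = 1.888 bits.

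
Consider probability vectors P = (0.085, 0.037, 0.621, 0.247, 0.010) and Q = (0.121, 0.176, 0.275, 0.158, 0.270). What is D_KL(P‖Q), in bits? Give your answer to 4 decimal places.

D(P‖Q) = Σ p·log₂(p/q).
  0.085·log₂(0.085/0.121) = -0.04331
  0.037·log₂(0.037/0.176) = -0.08325
  0.621·log₂(0.621/0.275) = 0.72978
  0.247·log₂(0.247/0.158) = 0.15921
  0.010·log₂(0.010/0.270) = -0.04755
D(P‖Q) = 0.7149 bits.

0.7149 bits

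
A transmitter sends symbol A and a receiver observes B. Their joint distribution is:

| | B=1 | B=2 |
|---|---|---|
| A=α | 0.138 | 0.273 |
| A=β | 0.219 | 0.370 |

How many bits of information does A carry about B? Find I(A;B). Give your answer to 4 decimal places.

0.0010 bits

Marginals: p(A) = (0.4110, 0.5890), p(B) = (0.3570, 0.6430).
I(A;B) = H(A) + H(B) − H(A,B).
H(A) = 0.9770, H(B) = 0.9402, H(A,B) = 1.9162.
I(A;B) = 0.9770 + 0.9402 − 1.9162 = 0.0010 bits.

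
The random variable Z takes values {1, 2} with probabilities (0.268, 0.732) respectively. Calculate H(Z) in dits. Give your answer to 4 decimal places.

H(Z) = −Σ p·log₁₀ p.
  −(0.268)·log₁₀(0.268) = 0.15326
  −(0.732)·log₁₀(0.732) = 0.09918
Sum: 0.15326 + 0.09918 = 0.2524 dits.

0.2524 dits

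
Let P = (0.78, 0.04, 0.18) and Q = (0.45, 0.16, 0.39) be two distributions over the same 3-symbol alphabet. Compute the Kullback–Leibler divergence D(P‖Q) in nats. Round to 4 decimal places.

D(P‖Q) = Σ p·ln(p/q).
  0.78·ln(0.78/0.45) = 0.42904
  0.04·ln(0.04/0.16) = -0.05545
  0.18·ln(0.18/0.39) = -0.13917
D(P‖Q) = 0.2344 nats.

0.2344 nats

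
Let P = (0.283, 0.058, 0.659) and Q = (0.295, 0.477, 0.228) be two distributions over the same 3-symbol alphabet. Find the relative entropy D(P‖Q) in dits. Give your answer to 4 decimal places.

D(P‖Q) = Σ p·log₁₀(p/q).
  0.283·log₁₀(0.283/0.295) = -0.00510
  0.058·log₁₀(0.058/0.477) = -0.05308
  0.659·log₁₀(0.659/0.228) = 0.30377
D(P‖Q) = 0.2456 dits.

0.2456 dits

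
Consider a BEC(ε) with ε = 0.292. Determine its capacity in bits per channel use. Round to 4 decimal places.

Binary erasure channel: capacity C = 1 − ε.
C = 1 − 0.292 = 0.7080 bits per channel use.

0.7080 bits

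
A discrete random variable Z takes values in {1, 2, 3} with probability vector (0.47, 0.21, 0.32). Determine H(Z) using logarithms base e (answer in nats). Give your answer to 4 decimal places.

1.0472 nats

H(Z) = −Σ p·ln p.
  −(0.47)·ln(0.47) = 0.35486
  −(0.21)·ln(0.21) = 0.32774
  −(0.32)·ln(0.32) = 0.36462
Sum: 0.35486 + 0.32774 + 0.36462 = 1.0472 nats.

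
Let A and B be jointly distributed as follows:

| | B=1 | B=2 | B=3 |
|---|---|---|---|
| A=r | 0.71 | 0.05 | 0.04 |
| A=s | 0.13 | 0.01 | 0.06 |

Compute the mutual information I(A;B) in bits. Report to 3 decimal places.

Marginals: p(A) = (0.8000, 0.2000), p(B) = (0.8400, 0.0600, 0.1000).
I(A;B) = H(A) + H(B) − H(A,B).
H(A) = 0.7219, H(B) = 0.7870, H(A,B) = 1.4453.
I(A;B) = 0.7219 + 0.7870 − 1.4453 = 0.064 bits.

0.064 bits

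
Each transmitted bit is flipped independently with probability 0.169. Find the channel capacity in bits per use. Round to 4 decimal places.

0.3446 bits

Binary symmetric channel: C = 1 − h₂(ε) where h₂ is the binary entropy function.
h₂(0.169) = −0.169·log₂0.169 − 0.831·log₂0.831 = 0.6554.
C = 1 − 0.6554 = 0.3446 bits per channel use.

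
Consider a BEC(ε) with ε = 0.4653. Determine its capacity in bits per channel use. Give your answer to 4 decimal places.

0.5347 bits

Binary erasure channel: capacity C = 1 − ε.
C = 1 − 0.4653 = 0.5347 bits per channel use.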